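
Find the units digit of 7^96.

1

Powers of 7 mod 10 repeat with period 4: 7, 9, 3, 1.
96 leaves remainder 0 on division by 4, so 7^96 ends in 1.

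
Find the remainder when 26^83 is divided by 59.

Square-and-reduce mod 59: 26^1≡26, 26^2≡27, 26^4≡21, 26^8≡28, 26^16≡17, 26^32≡53, 26^64≡36.
Since 83 = 1 + 2 + 16 + 64 in binary, 26^83 ≡ 26·27·17·36 ≡ 45 (mod 59).

45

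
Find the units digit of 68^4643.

Last digits of 8^n: 8, 4, 2, 6 (period 4).
4643 leaves remainder 3 on division by 4, so 68^4643 ends in 2.

2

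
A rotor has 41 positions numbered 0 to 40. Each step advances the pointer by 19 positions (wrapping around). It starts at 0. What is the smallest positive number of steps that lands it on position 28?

19⁻¹ ≡ 13 (mod 41) because 19·13 = 247 = 6·41 + 1.
Multiplying both sides by 13: x ≡ 13·28 = 364 ≡ 36 (mod 41).

36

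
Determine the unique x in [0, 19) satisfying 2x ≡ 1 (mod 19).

10

2⁻¹ ≡ 10 (mod 19) because 2·10 = 20 = 1·19 + 1.
So x ≡ 10·1 = 10 ≡ 10 (mod 19).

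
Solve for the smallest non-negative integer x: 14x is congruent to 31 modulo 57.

47

The inverse of 14 mod 57 is 53 (since 14·53 = 742 ≡ 1).
So x ≡ 53·31 = 1643 ≡ 47 (mod 57).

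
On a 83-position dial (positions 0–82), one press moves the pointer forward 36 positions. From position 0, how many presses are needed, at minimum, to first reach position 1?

36·30 = 1080 = 13·83 + 1, so 36⁻¹ ≡ 30 (mod 83).

30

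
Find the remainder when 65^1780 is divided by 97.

6

Square-and-reduce mod 97: 65^1≡65, 65^2≡54, 65^4≡6, 65^8≡36, 65^16≡35, 65^32≡61, 65^64≡35, 65^128≡61, 65^256≡35, 65^512≡61, 65^1024≡35.
1780 = 4 + 16 + 32 + 64 + 128 + 512 + 1024, so 65^1780 ≡ 6·35·61·35·61·61·35 ≡ 6 (mod 97).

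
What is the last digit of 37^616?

Powers of 7 mod 10 repeat with period 4: 7, 9, 3, 1.
616 leaves remainder 0 on division by 4, so 37^616 ends in 1.

1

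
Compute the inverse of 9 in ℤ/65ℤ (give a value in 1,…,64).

9·29 = 261 = 4·65 + 1, so 9⁻¹ ≡ 29 (mod 65).

29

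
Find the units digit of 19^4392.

1

Last digits of 9^n: 9, 1 (period 2).
4392 leaves remainder 0 on division by 2, so 19^4392 ends in 1.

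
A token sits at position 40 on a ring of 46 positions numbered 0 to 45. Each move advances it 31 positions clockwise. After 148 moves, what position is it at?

148·31 = 4588.
4588 mod 46 = 34 (since 99·46 = 4554).
(40 + 34) mod 46 = 28.

28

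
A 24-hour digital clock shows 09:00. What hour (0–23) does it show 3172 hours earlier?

3172 − 132·24 = 4, so 3172 ≡ 4 (mod 24).
(9 − 4) mod 24 = 5.

5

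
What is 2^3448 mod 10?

6

The units digit of 2^n cycles with period 4: 2, 4, 8, 6, …
3448 mod 4 = 0, so the last digit matches 2^4 = 6.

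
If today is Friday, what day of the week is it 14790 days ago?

14790 − 2112·7 = 6, so 14790 ≡ 6 (mod 7).
Friday − 6 days → Saturday.

Saturday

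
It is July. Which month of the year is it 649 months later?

August

649 = 54·12 + 1, so 649 mod 12 = 1.
July + 1 month → August.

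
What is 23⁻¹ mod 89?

23·31 = 713 = 8·89 + 1, so 23⁻¹ ≡ 31 (mod 89).

31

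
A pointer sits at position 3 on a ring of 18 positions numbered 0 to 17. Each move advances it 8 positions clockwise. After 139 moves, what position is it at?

139·8 = 1112.
1112 − 61·18 = 14, so 1112 ≡ 14 (mod 18).
(3 + 14) mod 18 = 17.

17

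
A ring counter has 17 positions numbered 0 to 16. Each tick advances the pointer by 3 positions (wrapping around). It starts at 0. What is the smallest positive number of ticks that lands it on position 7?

The inverse of 3 mod 17 is 6 (since 3·6 = 18 ≡ 1).
Multiplying both sides by 6: x ≡ 6·7 = 42 ≡ 8 (mod 17).

8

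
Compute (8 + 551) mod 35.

34

551 = 15·35 + 26, so 551 mod 35 = 26.
(8 + 26) mod 35 = 34.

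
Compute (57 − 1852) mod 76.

29

1852 − 24·76 = 28, so 1852 ≡ 28 (mod 76).
(57 − 28) mod 76 = 29.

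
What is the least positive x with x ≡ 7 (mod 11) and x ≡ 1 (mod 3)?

7

x ≡ 1 (mod 3) gives x ∈ {1, 4, 7}.
The first of these with x mod 11 = 7 is 7.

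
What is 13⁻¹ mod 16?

13·5 = 65 = 4·16 + 1, so 13⁻¹ ≡ 5 (mod 16).

5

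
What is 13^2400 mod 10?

1

The units digit of 13^n cycles with period 4: 3, 9, 7, 1, …
2400 leaves remainder 0 on division by 4, so 13^2400 ends in 1.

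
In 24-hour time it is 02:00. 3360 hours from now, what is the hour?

2

Dividing 3360 by 24 gives quotient 140 and remainder 0.
(2 + 0) mod 24 = 2.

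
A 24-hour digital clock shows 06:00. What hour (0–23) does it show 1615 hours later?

Dividing 1615 by 24 gives quotient 67 and remainder 7.
(6 + 7) mod 24 = 13.

13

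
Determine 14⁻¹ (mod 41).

3

14·3 = 42 = 1·41 + 1, so 14⁻¹ ≡ 3 (mod 41).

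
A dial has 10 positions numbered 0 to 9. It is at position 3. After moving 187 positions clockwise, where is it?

Dividing 187 by 10 gives quotient 18 and remainder 7.
(3 + 7) mod 10 = 0.

0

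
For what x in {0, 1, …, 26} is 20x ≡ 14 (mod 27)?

The inverse of 20 mod 27 is 23 (since 20·23 = 460 ≡ 1).
Multiplying both sides by 23: x ≡ 23·14 = 322 ≡ 25 (mod 27).

25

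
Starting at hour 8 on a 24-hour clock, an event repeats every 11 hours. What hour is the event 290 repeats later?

6

290·11 = 3190.
3190 mod 24 = 22 (since 132·24 = 3168).
(8 + 22) mod 24 = 6.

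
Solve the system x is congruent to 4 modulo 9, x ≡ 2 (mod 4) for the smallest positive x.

x ≡ 2 (mod 4) gives x ∈ {2, 6, 10, 14, 18, 22}.
The first of these with x mod 9 = 4 is 22.

22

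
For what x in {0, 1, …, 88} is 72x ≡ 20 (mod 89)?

The inverse of 72 mod 89 is 68 (since 72·68 = 4896 ≡ 1).
Multiplying both sides by 68: x ≡ 68·20 = 1360 ≡ 25 (mod 89).
Check: 72·25 = 1800 = 20·89 + 20.

25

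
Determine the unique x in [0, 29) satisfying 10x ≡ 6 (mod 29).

18

10⁻¹ ≡ 3 (mod 29) because 10·3 = 30 = 1·29 + 1.
Multiplying both sides by 3: x ≡ 3·6 = 18 ≡ 18 (mod 29).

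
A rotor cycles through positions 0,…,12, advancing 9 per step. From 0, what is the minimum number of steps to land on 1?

The inverse of 9 mod 13 is 3 (since 9·3 = 27 ≡ 1).
Multiplying both sides by 3: x ≡ 3·1 = 3 ≡ 3 (mod 13).
Check: 9·3 = 27 = 2·13 + 1.

3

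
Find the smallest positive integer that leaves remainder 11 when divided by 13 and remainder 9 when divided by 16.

x ≡ 11 (mod 13) gives x ∈ {11, 24, 37, 50, 63, 76, 89}.
The first of these with x mod 16 = 9 is 89.

89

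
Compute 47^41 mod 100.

Square-and-reduce mod 100: 47^1≡47, 47^2≡9, 47^4≡81, 47^8≡61, 47^16≡21, 47^32≡41.
41 = 1 + 8 + 32, so 47^41 ≡ 47·61·41 ≡ 47 (mod 100).

47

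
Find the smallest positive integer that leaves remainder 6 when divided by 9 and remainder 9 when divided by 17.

Since 17·8 ≡ 1 (mod 9), take x = 9 + 17·((6−9)·8 mod 9) = 9 + 17·3 = 60.
Check: 60 mod 9 = 6, 60 mod 17 = 9.

60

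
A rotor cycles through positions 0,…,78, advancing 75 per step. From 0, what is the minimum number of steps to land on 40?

69

The inverse of 75 mod 79 is 59 (since 75·59 = 4425 ≡ 1).
Multiplying both sides by 59: x ≡ 59·40 = 2360 ≡ 69 (mod 79).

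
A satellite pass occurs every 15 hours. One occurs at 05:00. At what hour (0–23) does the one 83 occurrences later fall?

2

83·15 = 1245.
Dividing 1245 by 24 gives quotient 51 and remainder 21.
(5 + 21) mod 24 = 2.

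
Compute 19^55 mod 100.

Square-and-reduce mod 100: 19^1≡19, 19^2≡61, 19^4≡21, 19^8≡41, 19^16≡81, 19^32≡61.
55 = 1 + 2 + 4 + 16 + 32, so 19^55 ≡ 19·61·21·81·61 ≡ 99 (mod 100).

99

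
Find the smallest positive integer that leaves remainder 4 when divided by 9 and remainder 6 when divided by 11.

Since 11·5 ≡ 1 (mod 9), take x = 6 + 11·((4−6)·5 mod 9) = 6 + 11·8 = 94.
Check: 94 mod 9 = 4, 94 mod 11 = 6.

94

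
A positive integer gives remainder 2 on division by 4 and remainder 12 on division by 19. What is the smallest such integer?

50

Since 19·3 ≡ 1 (mod 4), take x = 12 + 19·((2−12)·3 mod 4) = 12 + 19·2 = 50.
Check: 50 mod 4 = 2, 50 mod 19 = 12.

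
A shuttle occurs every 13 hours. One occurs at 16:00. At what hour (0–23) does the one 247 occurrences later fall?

247·13 = 3211.
Dividing 3211 by 24 gives quotient 133 and remainder 19.
(16 + 19) mod 24 = 11.

11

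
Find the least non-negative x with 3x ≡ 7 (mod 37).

The inverse of 3 mod 37 is 25 (since 3·25 = 75 ≡ 1).
Multiplying both sides by 25: x ≡ 25·7 = 175 ≡ 27 (mod 37).

27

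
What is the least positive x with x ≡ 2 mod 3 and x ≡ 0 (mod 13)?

x ≡ 2 (mod 3) gives x ∈ {2, 5, 8, 11, 14, 17, 20, 23, …}.
The first of these with x mod 13 = 0 is 26.

26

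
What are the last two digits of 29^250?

Successive squares of 29 mod 100: 29^1≡29, 29^2≡41, 29^4≡81, 29^8≡61, 29^16≡21, 29^32≡41, 29^64≡81, 29^128≡61.
Since 250 = 2 + 8 + 16 + 32 + 64 + 128 in binary, 29^250 ≡ 41·61·21·41·81·61 ≡ 1 (mod 100).

01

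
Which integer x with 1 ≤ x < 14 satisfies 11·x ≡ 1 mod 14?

9

14 = 1·11 + 3
11 = 3·3 + 2
3 = 1·2 + 1
2 = 2·1 + 0
Back-substituting gives 11·9 ≡ 1 (mod 14).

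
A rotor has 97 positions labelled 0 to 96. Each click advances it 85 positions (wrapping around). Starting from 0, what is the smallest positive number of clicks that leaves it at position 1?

85·8 = 680 = 7·97 + 1, so 85⁻¹ ≡ 8 (mod 97).

8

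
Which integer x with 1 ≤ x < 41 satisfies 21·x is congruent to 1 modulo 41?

2

41 = 1·21 + 20
21 = 1·20 + 1
20 = 20·1 + 0
Back-substituting gives 21·2 ≡ 1 (mod 41).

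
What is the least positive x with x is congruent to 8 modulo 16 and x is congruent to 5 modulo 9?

104

x ≡ 5 (mod 9) gives x ∈ {5, 14, 23, 32, 41, 50, 59, 68, …}.
The first of these with x mod 16 = 8 is 104.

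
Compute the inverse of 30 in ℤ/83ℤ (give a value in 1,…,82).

83 = 2·30 + 23
30 = 1·23 + 7
23 = 3·7 + 2
7 = 3·2 + 1
2 = 2·1 + 0
Back-substituting gives 30·36 ≡ 1 (mod 83).

36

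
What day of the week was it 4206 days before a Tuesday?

4206 − 600·7 = 6, so 4206 ≡ 6 (mod 7).
Tuesday − 6 days → Wednesday.

Wednesday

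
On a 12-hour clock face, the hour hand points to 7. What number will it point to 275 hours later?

275 mod 12 = 11 (since 22·12 = 264).
7 + 11 → 6 on a 12-hour dial.

6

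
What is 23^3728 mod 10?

Last digits of 3^n: 3, 9, 7, 1 (period 4).
3728 leaves remainder 0 on division by 4, so 23^3728 ends in 1.

1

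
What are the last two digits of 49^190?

01

By repeated squaring mod 100: 49^1≡49, 49^2≡1, 49^4≡1, 49^8≡1, 49^16≡1, 49^32≡1, 49^64≡1, 49^128≡1.
190 = 2 + 4 + 8 + 16 + 32 + 128, so 49^190 ≡ 1·1·1·1·1·1 ≡ 1 (mod 100).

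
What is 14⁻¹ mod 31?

20

14·20 = 280 = 9·31 + 1, so 14⁻¹ ≡ 20 (mod 31).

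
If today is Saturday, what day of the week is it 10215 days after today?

Monday

10215 − 1459·7 = 2, so 10215 ≡ 2 (mod 7).
Saturday + 2 days → Monday.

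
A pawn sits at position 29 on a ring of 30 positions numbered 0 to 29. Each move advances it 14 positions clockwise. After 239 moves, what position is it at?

15

239·14 = 3346.
3346 mod 30 = 16 (since 111·30 = 3330).
(29 + 16) mod 30 = 15.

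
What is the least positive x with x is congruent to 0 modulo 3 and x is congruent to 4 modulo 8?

x ≡ 0 (mod 3) gives x ∈ {0, 3, 6, 9, 12}.
The first of these with x mod 8 = 4 is 12.

12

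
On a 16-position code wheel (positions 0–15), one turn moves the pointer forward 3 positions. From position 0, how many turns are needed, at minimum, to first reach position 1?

16 = 5·3 + 1
3 = 3·1 + 0
Back-substituting gives 3·11 ≡ 1 (mod 16).

11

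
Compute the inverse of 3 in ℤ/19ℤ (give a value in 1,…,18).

13

3·13 = 39 = 2·19 + 1, so 3⁻¹ ≡ 13 (mod 19).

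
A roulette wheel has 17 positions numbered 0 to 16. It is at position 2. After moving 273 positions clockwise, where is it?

3

273 − 16·17 = 1, so 273 ≡ 1 (mod 17).
(2 + 1) mod 17 = 3.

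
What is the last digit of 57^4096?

1

Last digits of 7^n: 7, 9, 3, 1 (period 4).
4096 leaves remainder 0 on division by 4, so 57^4096 ends in 1.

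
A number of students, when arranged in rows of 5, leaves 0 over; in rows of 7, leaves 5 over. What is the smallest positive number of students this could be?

x ≡ 0 (mod 5) gives x ∈ {0, 5}.
The first of these with x mod 7 = 5 is 5.

5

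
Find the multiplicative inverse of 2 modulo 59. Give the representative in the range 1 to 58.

30

2·30 = 60 = 1·59 + 1, so 2⁻¹ ≡ 30 (mod 59).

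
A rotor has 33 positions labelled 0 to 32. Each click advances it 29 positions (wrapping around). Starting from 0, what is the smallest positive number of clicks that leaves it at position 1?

8

29·8 = 232 = 7·33 + 1, so 29⁻¹ ≡ 8 (mod 33).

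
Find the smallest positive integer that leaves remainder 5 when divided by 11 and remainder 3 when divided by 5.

Since 5·9 ≡ 1 (mod 11), take x = 3 + 5·((5−3)·9 mod 11) = 3 + 5·7 = 38.
Check: 38 mod 11 = 5, 38 mod 5 = 3.

38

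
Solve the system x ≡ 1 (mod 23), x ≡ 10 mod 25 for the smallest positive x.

185

x ≡ 1 (mod 23) gives x ∈ {1, 24, 47, 70, 93, 116, 139, 162, …}.
The first of these with x mod 25 = 10 is 185.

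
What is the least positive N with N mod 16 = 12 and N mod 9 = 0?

Since 9·9 ≡ 1 (mod 16), take x = 0 + 9·((12−0)·9 mod 16) = 0 + 9·12 = 108.
Check: 108 mod 16 = 12, 108 mod 9 = 0.

108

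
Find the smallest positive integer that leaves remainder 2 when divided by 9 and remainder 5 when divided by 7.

47

x ≡ 5 (mod 7) gives x ∈ {5, 12, 19, 26, 33, 40, 47}.
The first of these with x mod 9 = 2 is 47.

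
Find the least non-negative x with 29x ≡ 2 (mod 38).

4

The inverse of 29 mod 38 is 21 (since 29·21 = 609 ≡ 1).
Multiplying both sides by 21: x ≡ 21·2 = 42 ≡ 4 (mod 38).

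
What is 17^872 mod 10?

1

Powers of 7 mod 10 repeat with period 4: 7, 9, 3, 1.
872 leaves remainder 0 on division by 4, so 17^872 ends in 1.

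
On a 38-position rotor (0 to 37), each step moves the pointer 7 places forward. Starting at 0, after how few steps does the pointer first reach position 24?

The inverse of 7 mod 38 is 11 (since 7·11 = 77 ≡ 1).
So x ≡ 11·24 = 264 ≡ 36 (mod 38).

36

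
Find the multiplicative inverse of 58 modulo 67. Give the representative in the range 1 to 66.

52

58·52 = 3016 = 45·67 + 1, so 58⁻¹ ≡ 52 (mod 67).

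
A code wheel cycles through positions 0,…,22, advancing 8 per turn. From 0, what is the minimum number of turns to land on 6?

8⁻¹ ≡ 3 (mod 23) because 8·3 = 24 = 1·23 + 1.
Multiplying both sides by 3: x ≡ 3·6 = 18 ≡ 18 (mod 23).

18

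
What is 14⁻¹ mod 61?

61 = 4·14 + 5
14 = 2·5 + 4
5 = 1·4 + 1
4 = 4·1 + 0
Back-substituting gives 14·48 ≡ 1 (mod 61).

48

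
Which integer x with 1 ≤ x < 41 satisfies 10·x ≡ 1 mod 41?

37

41 = 4·10 + 1
10 = 10·1 + 0
Back-substituting gives 10·37 ≡ 1 (mod 41).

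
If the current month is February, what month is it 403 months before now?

July

Dividing 403 by 12 gives quotient 33 and remainder 7.
February − 7 months → July.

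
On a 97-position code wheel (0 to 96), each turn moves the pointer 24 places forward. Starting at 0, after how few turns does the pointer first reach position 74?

92

The inverse of 24 mod 97 is 93 (since 24·93 = 2232 ≡ 1).
Multiplying both sides by 93: x ≡ 93·74 = 6882 ≡ 92 (mod 97).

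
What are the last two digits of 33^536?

81

By repeated squaring mod 100: 33^1≡33, 33^2≡89, 33^4≡21, 33^8≡41, 33^16≡81, 33^32≡61, 33^64≡21, 33^128≡41, 33^256≡81, 33^512≡61.
536 = 8 + 16 + 512, so 33^536 ≡ 41·81·61 ≡ 81 (mod 100).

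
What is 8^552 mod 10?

6

Powers of 8 mod 10 repeat with period 4: 8, 4, 2, 6.
552 mod 4 = 0, so the last digit matches 8^4 = 6.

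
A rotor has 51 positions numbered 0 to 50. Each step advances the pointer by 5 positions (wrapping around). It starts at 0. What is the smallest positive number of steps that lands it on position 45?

9

5⁻¹ ≡ 41 (mod 51) because 5·41 = 205 = 4·51 + 1.
So x ≡ 41·45 = 1845 ≡ 9 (mod 51).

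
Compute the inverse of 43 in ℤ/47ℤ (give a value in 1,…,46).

47 = 1·43 + 4
43 = 10·4 + 3
4 = 1·3 + 1
3 = 3·1 + 0
Back-substituting gives 43·35 ≡ 1 (mod 47).

35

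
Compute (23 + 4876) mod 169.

167

4876 − 28·169 = 144, so 4876 ≡ 144 (mod 169).
(23 + 144) mod 169 = 167.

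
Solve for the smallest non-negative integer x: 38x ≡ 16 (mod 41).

The inverse of 38 mod 41 is 27 (since 38·27 = 1026 ≡ 1).
So x ≡ 27·16 = 432 ≡ 22 (mod 41).
Check: 38·22 = 836 = 20·41 + 16.

22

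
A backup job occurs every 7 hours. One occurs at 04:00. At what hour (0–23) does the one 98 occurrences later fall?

98·7 = 686.
686 = 28·24 + 14, so 686 mod 24 = 14.
(4 + 14) mod 24 = 18.

18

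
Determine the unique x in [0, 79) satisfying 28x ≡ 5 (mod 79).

The inverse of 28 mod 79 is 48 (since 28·48 = 1344 ≡ 1).
So x ≡ 48·5 = 240 ≡ 3 (mod 79).

3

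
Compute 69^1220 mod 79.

64

Square-and-reduce mod 79: 69^1≡69, 69^2≡21, 69^4≡46, 69^8≡62, 69^16≡52, 69^32≡18, 69^64≡8, 69^128≡64, 69^256≡67, 69^512≡65, 69^1024≡38.
Since 1220 = 4 + 64 + 128 + 1024 in binary, 69^1220 ≡ 46·8·64·38 ≡ 64 (mod 79).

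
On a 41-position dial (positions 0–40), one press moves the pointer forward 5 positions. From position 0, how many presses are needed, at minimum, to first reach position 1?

33

41 = 8·5 + 1
5 = 5·1 + 0
Back-substituting gives 5·33 ≡ 1 (mod 41).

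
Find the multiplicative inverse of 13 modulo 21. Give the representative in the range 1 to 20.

13

13·13 = 169 = 8·21 + 1, so 13⁻¹ ≡ 13 (mod 21).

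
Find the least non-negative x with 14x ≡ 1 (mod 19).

14⁻¹ ≡ 15 (mod 19) because 14·15 = 210 = 11·19 + 1.
Multiplying both sides by 15: x ≡ 15·1 = 15 ≡ 15 (mod 19).

15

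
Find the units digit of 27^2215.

Powers of 7 mod 10 repeat with period 4: 7, 9, 3, 1.
2215 mod 4 = 3, so the last digit matches 7^3 = 3.

3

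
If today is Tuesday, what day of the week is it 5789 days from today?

5789 mod 7 = 0 (since 827·7 = 5789).
Tuesday + 0 days → Tuesday.

Tuesday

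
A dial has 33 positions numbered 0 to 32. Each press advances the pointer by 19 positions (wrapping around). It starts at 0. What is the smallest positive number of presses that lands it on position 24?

3

The inverse of 19 mod 33 is 7 (since 19·7 = 133 ≡ 1).
Multiplying both sides by 7: x ≡ 7·24 = 168 ≡ 3 (mod 33).
Check: 19·3 = 57 = 1·33 + 24.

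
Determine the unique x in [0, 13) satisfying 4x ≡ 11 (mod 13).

The inverse of 4 mod 13 is 10 (since 4·10 = 40 ≡ 1).
Multiplying both sides by 10: x ≡ 10·11 = 110 ≡ 6 (mod 13).
Check: 4·6 = 24 = 1·13 + 11.

6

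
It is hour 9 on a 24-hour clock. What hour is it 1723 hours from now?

4

Dividing 1723 by 24 gives quotient 71 and remainder 19.
(9 + 19) mod 24 = 4.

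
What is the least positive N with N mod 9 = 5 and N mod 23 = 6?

x ≡ 5 (mod 9) gives x ∈ {5, 14, 23, 32, 41, 50, 59, 68, …}.
The first of these with x mod 23 = 6 is 167.

167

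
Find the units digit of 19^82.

1

The units digit of 19^n cycles with period 2: 9, 1, …
82 mod 2 = 0, so the last digit matches 9^2 = 1.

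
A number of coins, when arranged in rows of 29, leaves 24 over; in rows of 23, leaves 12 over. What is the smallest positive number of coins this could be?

633

x ≡ 12 (mod 23) gives x ∈ {12, 35, 58, 81, 104, 127, 150, 173, …}.
The first of these with x mod 29 = 24 is 633.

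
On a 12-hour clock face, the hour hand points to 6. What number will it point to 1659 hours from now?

9

1659 − 138·12 = 3, so 1659 ≡ 3 (mod 12).
6 + 3 → 9 on a 12-hour dial.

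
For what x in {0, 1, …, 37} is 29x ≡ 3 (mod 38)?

The inverse of 29 mod 38 is 21 (since 29·21 = 609 ≡ 1).
Multiplying both sides by 21: x ≡ 21·3 = 63 ≡ 25 (mod 38).

25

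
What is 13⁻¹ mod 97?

13·15 = 195 = 2·97 + 1, so 13⁻¹ ≡ 15 (mod 97).

15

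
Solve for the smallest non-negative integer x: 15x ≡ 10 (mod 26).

18

15⁻¹ ≡ 7 (mod 26) because 15·7 = 105 = 4·26 + 1.
Multiplying both sides by 7: x ≡ 7·10 = 70 ≡ 18 (mod 26).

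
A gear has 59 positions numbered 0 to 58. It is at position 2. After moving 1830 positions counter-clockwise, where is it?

1

1830 = 31·59 + 1, so 1830 mod 59 = 1.
(2 − 1) mod 59 = 1.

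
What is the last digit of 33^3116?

The units digit of 33^n cycles with period 4: 3, 9, 7, 1, …
3116 mod 4 = 0, so the last digit matches 3^4 = 1.

1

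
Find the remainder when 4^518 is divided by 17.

Successive squares of 4 mod 17: 4^1≡4, 4^2≡16, 4^4≡1, 4^8≡1, 4^16≡1, 4^32≡1, 4^64≡1, 4^128≡1, 4^256≡1, 4^512≡1.
Since 518 = 2 + 4 + 512 in binary, 4^518 ≡ 16·1·1 ≡ 16 (mod 17).

16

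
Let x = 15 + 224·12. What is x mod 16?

15

224·12 = 2688.
2688 = 168·16 + 0, so 2688 mod 16 = 0.
(15 + 0) mod 16 = 15.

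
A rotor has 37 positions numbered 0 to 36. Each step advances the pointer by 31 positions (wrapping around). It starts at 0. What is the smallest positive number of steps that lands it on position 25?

2

31⁻¹ ≡ 6 (mod 37) because 31·6 = 186 = 5·37 + 1.
So x ≡ 6·25 = 150 ≡ 2 (mod 37).
Check: 31·2 = 62 = 1·37 + 25.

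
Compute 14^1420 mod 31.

Successive squares of 14 mod 31: 14^1≡14, 14^2≡10, 14^4≡7, 14^8≡18, 14^16≡14, 14^32≡10, 14^64≡7, 14^128≡18, 14^256≡14, 14^512≡10, 14^1024≡7.
Since 1420 = 4 + 8 + 128 + 256 + 1024 in binary, 14^1420 ≡ 7·18·18·14·7 ≡ 25 (mod 31).

25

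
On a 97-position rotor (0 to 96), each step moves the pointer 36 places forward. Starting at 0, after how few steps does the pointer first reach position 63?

36⁻¹ ≡ 62 (mod 97) because 36·62 = 2232 = 23·97 + 1.
So x ≡ 62·63 = 3906 ≡ 26 (mod 97).
Check: 36·26 = 936 = 9·97 + 63.

26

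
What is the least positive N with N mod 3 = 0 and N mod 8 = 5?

x ≡ 0 (mod 3) gives x ∈ {0, 3, 6, 9, 12, 15, 18, 21}.
The first of these with x mod 8 = 5 is 21.

21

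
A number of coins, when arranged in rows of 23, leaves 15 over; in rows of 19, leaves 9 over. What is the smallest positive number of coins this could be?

199

Since 19·17 ≡ 1 (mod 23), take x = 9 + 19·((15−9)·17 mod 23) = 9 + 19·10 = 199.
Check: 199 mod 23 = 15, 199 mod 19 = 9.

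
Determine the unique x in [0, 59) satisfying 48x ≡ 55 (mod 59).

54

The inverse of 48 mod 59 is 16 (since 48·16 = 768 ≡ 1).
So x ≡ 16·55 = 880 ≡ 54 (mod 59).
Check: 48·54 = 2592 = 43·59 + 55.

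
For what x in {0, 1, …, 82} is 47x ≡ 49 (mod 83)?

47⁻¹ ≡ 53 (mod 83) because 47·53 = 2491 = 30·83 + 1.
So x ≡ 53·49 = 2597 ≡ 24 (mod 83).

24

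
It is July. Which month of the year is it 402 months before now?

402 mod 12 = 6 (since 33·12 = 396).
July − 6 months → January.

January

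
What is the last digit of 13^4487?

7

Powers of 3 mod 10 repeat with period 4: 3, 9, 7, 1.
4487 leaves remainder 3 on division by 4, so 13^4487 ends in 7.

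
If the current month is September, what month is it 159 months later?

Dividing 159 by 12 gives quotient 13 and remainder 3.
September + 3 months → December.

December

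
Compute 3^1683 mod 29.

27

By repeated squaring mod 29: 3^1≡3, 3^2≡9, 3^4≡23, 3^8≡7, 3^16≡20, 3^32≡23, 3^64≡7, 3^128≡20, 3^256≡23, 3^512≡7, 3^1024≡20.
1683 = 1 + 2 + 16 + 128 + 512 + 1024, so 3^1683 ≡ 3·9·20·20·7·20 ≡ 27 (mod 29).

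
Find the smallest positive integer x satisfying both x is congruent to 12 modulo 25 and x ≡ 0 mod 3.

x ≡ 0 (mod 3) gives x ∈ {0, 3, 6, 9, 12}.
The first of these with x mod 25 = 12 is 12.

12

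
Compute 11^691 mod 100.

11

By repeated squaring mod 100: 11^1≡11, 11^2≡21, 11^4≡41, 11^8≡81, 11^16≡61, 11^32≡21, 11^64≡41, 11^128≡81, 11^256≡61, 11^512≡21.
Since 691 = 1 + 2 + 16 + 32 + 128 + 512 in binary, 11^691 ≡ 11·21·61·21·81·21 ≡ 11 (mod 100).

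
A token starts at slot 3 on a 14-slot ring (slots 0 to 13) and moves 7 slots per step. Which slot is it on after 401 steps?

10

401·7 = 2807.
2807 = 200·14 + 7, so 2807 mod 14 = 7.
(3 + 7) mod 14 = 10.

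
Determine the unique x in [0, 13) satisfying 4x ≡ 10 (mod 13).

4⁻¹ ≡ 10 (mod 13) because 4·10 = 40 = 3·13 + 1.
So x ≡ 10·10 = 100 ≡ 9 (mod 13).

9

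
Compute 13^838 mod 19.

Successive squares of 13 mod 19: 13^1≡13, 13^2≡17, 13^4≡4, 13^8≡16, 13^16≡9, 13^32≡5, 13^64≡6, 13^128≡17, 13^256≡4, 13^512≡16.
Since 838 = 2 + 4 + 64 + 256 + 512 in binary, 13^838 ≡ 17·4·6·4·16 ≡ 6 (mod 19).

6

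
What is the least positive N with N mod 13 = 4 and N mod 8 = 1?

x ≡ 1 (mod 8) gives x ∈ {1, 9, 17}.
The first of these with x mod 13 = 4 is 17.

17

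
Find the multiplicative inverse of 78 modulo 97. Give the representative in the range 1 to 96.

78·51 = 3978 = 41·97 + 1, so 78⁻¹ ≡ 51 (mod 97).

51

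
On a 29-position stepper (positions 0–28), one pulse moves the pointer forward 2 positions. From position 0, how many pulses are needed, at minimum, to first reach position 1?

15

29 = 14·2 + 1
2 = 2·1 + 0
Back-substituting gives 2·15 ≡ 1 (mod 29).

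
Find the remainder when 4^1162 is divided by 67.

Square-and-reduce mod 67: 4^1≡4, 4^2≡16, 4^4≡55, 4^8≡10, 4^16≡33, 4^32≡17, 4^64≡21, 4^128≡39, 4^256≡47, 4^512≡65, 4^1024≡4.
Since 1162 = 2 + 8 + 128 + 1024 in binary, 4^1162 ≡ 16·10·39·4 ≡ 36 (mod 67).

36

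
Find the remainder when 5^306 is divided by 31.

1

Square-and-reduce mod 31: 5^1≡5, 5^2≡25, 5^4≡5, 5^8≡25, 5^16≡5, 5^32≡25, 5^64≡5, 5^128≡25, 5^256≡5.
306 = 2 + 16 + 32 + 256, so 5^306 ≡ 25·5·25·5 ≡ 1 (mod 31).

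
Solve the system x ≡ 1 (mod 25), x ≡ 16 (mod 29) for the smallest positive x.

x ≡ 1 (mod 25) gives x ∈ {1, 26, 51, 76, 101, 126, 151, 176, …}.
The first of these with x mod 29 = 16 is 451.

451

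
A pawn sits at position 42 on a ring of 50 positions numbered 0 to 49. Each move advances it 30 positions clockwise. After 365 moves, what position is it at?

365·30 = 10950.
10950 mod 50 = 0 (since 219·50 = 10950).
(42 + 0) mod 50 = 42.

42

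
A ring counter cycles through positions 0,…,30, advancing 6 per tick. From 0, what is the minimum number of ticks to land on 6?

1

6⁻¹ ≡ 26 (mod 31) because 6·26 = 156 = 5·31 + 1.
So x ≡ 26·6 = 156 ≡ 1 (mod 31).
Check: 6·1 = 6 = 0·31 + 6.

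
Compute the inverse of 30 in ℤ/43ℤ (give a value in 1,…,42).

30·33 = 990 = 23·43 + 1, so 30⁻¹ ≡ 33 (mod 43).

33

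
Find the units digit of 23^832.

1

Last digits of 3^n: 3, 9, 7, 1 (period 4).
832 mod 4 = 0, so the last digit matches 3^4 = 1.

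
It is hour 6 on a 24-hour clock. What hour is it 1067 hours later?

Dividing 1067 by 24 gives quotient 44 and remainder 11.
(6 + 11) mod 24 = 17.

17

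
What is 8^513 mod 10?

8

The units digit of 8^n cycles with period 4: 8, 4, 2, 6, …
513 leaves remainder 1 on division by 4, so 8^513 ends in 8.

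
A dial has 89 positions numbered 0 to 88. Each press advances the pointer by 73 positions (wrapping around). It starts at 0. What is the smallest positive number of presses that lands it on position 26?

54

The inverse of 73 mod 89 is 50 (since 73·50 = 3650 ≡ 1).
So x ≡ 50·26 = 1300 ≡ 54 (mod 89).
Check: 73·54 = 3942 = 44·89 + 26.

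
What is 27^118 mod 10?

9

The units digit of 27^n cycles with period 4: 7, 9, 3, 1, …
118 leaves remainder 2 on division by 4, so 27^118 ends in 9.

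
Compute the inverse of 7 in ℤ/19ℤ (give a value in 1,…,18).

7·11 = 77 = 4·19 + 1, so 7⁻¹ ≡ 11 (mod 19).

11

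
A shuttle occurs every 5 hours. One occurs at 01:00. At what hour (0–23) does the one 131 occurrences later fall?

131·5 = 655.
Dividing 655 by 24 gives quotient 27 and remainder 7.
(1 + 7) mod 24 = 8.

8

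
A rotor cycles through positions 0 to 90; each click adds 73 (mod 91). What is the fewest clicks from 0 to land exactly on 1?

73·5 = 365 = 4·91 + 1, so 73⁻¹ ≡ 5 (mod 91).

5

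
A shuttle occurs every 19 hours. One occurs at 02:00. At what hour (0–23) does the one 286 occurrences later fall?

12

286·19 = 5434.
5434 = 226·24 + 10, so 5434 mod 24 = 10.
(2 + 10) mod 24 = 12.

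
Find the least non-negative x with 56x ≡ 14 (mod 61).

46

The inverse of 56 mod 61 is 12 (since 56·12 = 672 ≡ 1).
Multiplying both sides by 12: x ≡ 12·14 = 168 ≡ 46 (mod 61).
Check: 56·46 = 2576 = 42·61 + 14.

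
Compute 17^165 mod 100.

Successive squares of 17 mod 100: 17^1≡17, 17^2≡89, 17^4≡21, 17^8≡41, 17^16≡81, 17^32≡61, 17^64≡21, 17^128≡41.
165 = 1 + 4 + 32 + 128, so 17^165 ≡ 17·21·61·41 ≡ 57 (mod 100).

57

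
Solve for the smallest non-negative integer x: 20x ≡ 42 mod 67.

The inverse of 20 mod 67 is 57 (since 20·57 = 1140 ≡ 1).
So x ≡ 57·42 = 2394 ≡ 49 (mod 67).

49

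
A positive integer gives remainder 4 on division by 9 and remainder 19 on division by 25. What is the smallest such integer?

94

Since 25·4 ≡ 1 (mod 9), take x = 19 + 25·((4−19)·4 mod 9) = 19 + 25·3 = 94.
Check: 94 mod 9 = 4, 94 mod 25 = 19.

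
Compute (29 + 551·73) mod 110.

102

551·73 = 40223.
40223 mod 110 = 73 (since 365·110 = 40150).
(29 + 73) mod 110 = 102.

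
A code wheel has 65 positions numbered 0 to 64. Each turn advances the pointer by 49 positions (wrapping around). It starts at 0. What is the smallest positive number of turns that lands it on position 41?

34

The inverse of 49 mod 65 is 4 (since 49·4 = 196 ≡ 1).
So x ≡ 4·41 = 164 ≡ 34 (mod 65).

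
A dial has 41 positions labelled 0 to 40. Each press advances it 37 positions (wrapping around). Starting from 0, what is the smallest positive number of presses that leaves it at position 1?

37·10 = 370 = 9·41 + 1, so 37⁻¹ ≡ 10 (mod 41).

10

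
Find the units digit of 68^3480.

6

Powers of 8 mod 10 repeat with period 4: 8, 4, 2, 6.
3480 leaves remainder 0 on division by 4, so 68^3480 ends in 6.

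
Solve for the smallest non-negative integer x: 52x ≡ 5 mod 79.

52⁻¹ ≡ 38 (mod 79) because 52·38 = 1976 = 25·79 + 1.
Multiplying both sides by 38: x ≡ 38·5 = 190 ≡ 32 (mod 79).

32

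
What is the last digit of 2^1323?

8

The units digit of 2^n cycles with period 4: 2, 4, 8, 6, …
1323 mod 4 = 3, so the last digit matches 2^3 = 8.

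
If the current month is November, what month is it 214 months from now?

214 = 17·12 + 10, so 214 mod 12 = 10.
November + 10 months → September.

September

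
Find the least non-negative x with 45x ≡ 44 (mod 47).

45⁻¹ ≡ 23 (mod 47) because 45·23 = 1035 = 22·47 + 1.
So x ≡ 23·44 = 1012 ≡ 25 (mod 47).

25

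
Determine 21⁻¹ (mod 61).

32

21·32 = 672 = 11·61 + 1, so 21⁻¹ ≡ 32 (mod 61).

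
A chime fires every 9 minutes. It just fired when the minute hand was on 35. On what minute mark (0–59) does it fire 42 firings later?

53

42·9 = 378.
378 = 6·60 + 18, so 378 mod 60 = 18.
(35 + 18) mod 60 = 53.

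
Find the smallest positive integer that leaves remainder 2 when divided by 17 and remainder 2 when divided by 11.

x ≡ 2 (mod 11) gives x ∈ {2}.
The first of these with x mod 17 = 2 is 2.

2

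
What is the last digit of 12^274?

4

Powers of 2 mod 10 repeat with period 4: 2, 4, 8, 6.
274 mod 4 = 2, so the last digit matches 2^2 = 4.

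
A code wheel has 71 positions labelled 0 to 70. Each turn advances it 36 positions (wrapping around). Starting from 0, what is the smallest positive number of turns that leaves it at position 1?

2

36·2 = 72 = 1·71 + 1, so 36⁻¹ ≡ 2 (mod 71).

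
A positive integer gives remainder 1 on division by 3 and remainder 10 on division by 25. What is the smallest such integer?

10

x ≡ 1 (mod 3) gives x ∈ {1, 4, 7, 10}.
The first of these with x mod 25 = 10 is 10.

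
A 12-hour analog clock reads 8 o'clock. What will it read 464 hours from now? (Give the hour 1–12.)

Dividing 464 by 12 gives quotient 38 and remainder 8.
8 + 8 → 4 on a 12-hour dial.

4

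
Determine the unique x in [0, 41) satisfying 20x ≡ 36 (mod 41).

The inverse of 20 mod 41 is 39 (since 20·39 = 780 ≡ 1).
Multiplying both sides by 39: x ≡ 39·36 = 1404 ≡ 10 (mod 41).

10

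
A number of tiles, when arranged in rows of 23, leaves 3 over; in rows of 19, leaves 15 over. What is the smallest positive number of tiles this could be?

x ≡ 15 (mod 19) gives x ∈ {15, 34, 53, 72}.
The first of these with x mod 23 = 3 is 72.

72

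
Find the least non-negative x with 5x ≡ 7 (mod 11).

5⁻¹ ≡ 9 (mod 11) because 5·9 = 45 = 4·11 + 1.
So x ≡ 9·7 = 63 ≡ 8 (mod 11).

8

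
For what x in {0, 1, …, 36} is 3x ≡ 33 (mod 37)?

11

The inverse of 3 mod 37 is 25 (since 3·25 = 75 ≡ 1).
So x ≡ 25·33 = 825 ≡ 11 (mod 37).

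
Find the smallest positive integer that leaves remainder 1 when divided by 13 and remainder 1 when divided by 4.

x ≡ 1 (mod 4) gives x ∈ {1}.
The first of these with x mod 13 = 1 is 1.

1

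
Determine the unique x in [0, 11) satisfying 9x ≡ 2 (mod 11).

10

The inverse of 9 mod 11 is 5 (since 9·5 = 45 ≡ 1).
Multiplying both sides by 5: x ≡ 5·2 = 10 ≡ 10 (mod 11).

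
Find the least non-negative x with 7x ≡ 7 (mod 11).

1

7⁻¹ ≡ 8 (mod 11) because 7·8 = 56 = 5·11 + 1.
So x ≡ 8·7 = 56 ≡ 1 (mod 11).
Check: 7·1 = 7 = 0·11 + 7.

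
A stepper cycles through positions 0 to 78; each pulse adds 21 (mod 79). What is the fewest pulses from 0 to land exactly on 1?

79 = 3·21 + 16
21 = 1·16 + 5
16 = 3·5 + 1
5 = 5·1 + 0
Back-substituting gives 21·64 ≡ 1 (mod 79).

64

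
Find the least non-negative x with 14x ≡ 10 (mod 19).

14⁻¹ ≡ 15 (mod 19) because 14·15 = 210 = 11·19 + 1.
Multiplying both sides by 15: x ≡ 15·10 = 150 ≡ 17 (mod 19).

17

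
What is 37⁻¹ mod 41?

37·10 = 370 = 9·41 + 1, so 37⁻¹ ≡ 10 (mod 41).

10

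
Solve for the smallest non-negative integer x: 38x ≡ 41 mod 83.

38⁻¹ ≡ 59 (mod 83) because 38·59 = 2242 = 27·83 + 1.
Multiplying both sides by 59: x ≡ 59·41 = 2419 ≡ 12 (mod 83).
Check: 38·12 = 456 = 5·83 + 41.

12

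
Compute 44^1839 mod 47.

Square-and-reduce mod 47: 44^1≡44, 44^2≡9, 44^4≡34, 44^8≡28, 44^16≡32, 44^32≡37, 44^64≡6, 44^128≡36, 44^256≡27, 44^512≡24, 44^1024≡12.
Since 1839 = 1 + 2 + 4 + 8 + 32 + 256 + 512 + 1024 in binary, 44^1839 ≡ 44·9·34·28·37·27·24·12 ≡ 31 (mod 47).

31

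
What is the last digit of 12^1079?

Last digits of 2^n: 2, 4, 8, 6 (period 4).
1079 mod 4 = 3, so the last digit matches 2^3 = 8.

8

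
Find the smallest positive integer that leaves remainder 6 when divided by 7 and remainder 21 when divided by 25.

146

x ≡ 6 (mod 7) gives x ∈ {6, 13, 20, 27, 34, 41, 48, 55, …}.
The first of these with x mod 25 = 21 is 146.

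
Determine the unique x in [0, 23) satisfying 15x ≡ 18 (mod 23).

15⁻¹ ≡ 20 (mod 23) because 15·20 = 300 = 13·23 + 1.
Multiplying both sides by 20: x ≡ 20·18 = 360 ≡ 15 (mod 23).
Check: 15·15 = 225 = 9·23 + 18.

15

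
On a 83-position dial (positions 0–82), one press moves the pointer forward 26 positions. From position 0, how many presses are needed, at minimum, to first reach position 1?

26·16 = 416 = 5·83 + 1, so 26⁻¹ ≡ 16 (mod 83).

16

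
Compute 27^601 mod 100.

By repeated squaring mod 100: 27^1≡27, 27^2≡29, 27^4≡41, 27^8≡81, 27^16≡61, 27^32≡21, 27^64≡41, 27^128≡81, 27^256≡61, 27^512≡21.
601 = 1 + 8 + 16 + 64 + 512, so 27^601 ≡ 27·81·61·41·21 ≡ 27 (mod 100).

27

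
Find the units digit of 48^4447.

2

Powers of 8 mod 10 repeat with period 4: 8, 4, 2, 6.
4447 mod 4 = 3, so the last digit matches 8^3 = 2.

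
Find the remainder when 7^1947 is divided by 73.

Successive squares of 7 mod 73: 7^1≡7, 7^2≡49, 7^4≡65, 7^8≡64, 7^16≡8, 7^32≡64, 7^64≡8, 7^128≡64, 7^256≡8, 7^512≡64, 7^1024≡8.
Since 1947 = 1 + 2 + 8 + 16 + 128 + 256 + 512 + 1024 in binary, 7^1947 ≡ 7·49·64·8·64·8·64·8 ≡ 51 (mod 73).

51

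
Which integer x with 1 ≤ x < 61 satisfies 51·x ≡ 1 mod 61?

61 = 1·51 + 10
51 = 5·10 + 1
10 = 10·1 + 0
Back-substituting gives 51·6 ≡ 1 (mod 61).

6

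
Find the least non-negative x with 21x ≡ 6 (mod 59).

The inverse of 21 mod 59 is 45 (since 21·45 = 945 ≡ 1).
So x ≡ 45·6 = 270 ≡ 34 (mod 59).
Check: 21·34 = 714 = 12·59 + 6.

34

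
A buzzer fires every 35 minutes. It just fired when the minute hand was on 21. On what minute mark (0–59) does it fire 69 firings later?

36

69·35 = 2415.
2415 = 40·60 + 15, so 2415 mod 60 = 15.
(21 + 15) mod 60 = 36.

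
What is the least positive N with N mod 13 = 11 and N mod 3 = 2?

x ≡ 2 (mod 3) gives x ∈ {2, 5, 8, 11}.
The first of these with x mod 13 = 11 is 11.

11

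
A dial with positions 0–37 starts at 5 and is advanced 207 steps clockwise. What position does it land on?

22

207 = 5·38 + 17, so 207 mod 38 = 17.
(5 + 17) mod 38 = 22.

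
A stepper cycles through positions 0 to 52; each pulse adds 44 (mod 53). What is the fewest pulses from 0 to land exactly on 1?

44·47 = 2068 = 39·53 + 1, so 44⁻¹ ≡ 47 (mod 53).

47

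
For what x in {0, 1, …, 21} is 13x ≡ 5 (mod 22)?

19

The inverse of 13 mod 22 is 17 (since 13·17 = 221 ≡ 1).
So x ≡ 17·5 = 85 ≡ 19 (mod 22).
Check: 13·19 = 247 = 11·22 + 5.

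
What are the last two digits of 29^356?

Successive squares of 29 mod 100: 29^1≡29, 29^2≡41, 29^4≡81, 29^8≡61, 29^16≡21, 29^32≡41, 29^64≡81, 29^128≡61, 29^256≡21.
Since 356 = 4 + 32 + 64 + 256 in binary, 29^356 ≡ 81·41·81·21 ≡ 21 (mod 100).

21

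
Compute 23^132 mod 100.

21

Successive squares of 23 mod 100: 23^1≡23, 23^2≡29, 23^4≡41, 23^8≡81, 23^16≡61, 23^32≡21, 23^64≡41, 23^128≡81.
Since 132 = 4 + 128 in binary, 23^132 ≡ 41·81 ≡ 21 (mod 100).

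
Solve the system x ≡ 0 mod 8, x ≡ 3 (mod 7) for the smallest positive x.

x ≡ 3 (mod 7) gives x ∈ {3, 10, 17, 24}.
The first of these with x mod 8 = 0 is 24.

24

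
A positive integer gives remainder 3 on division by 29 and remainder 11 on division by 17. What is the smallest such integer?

351

x ≡ 11 (mod 17) gives x ∈ {11, 28, 45, 62, 79, 96, 113, 130, …}.
The first of these with x mod 29 = 3 is 351.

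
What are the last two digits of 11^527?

By repeated squaring mod 100: 11^1≡11, 11^2≡21, 11^4≡41, 11^8≡81, 11^16≡61, 11^32≡21, 11^64≡41, 11^128≡81, 11^256≡61, 11^512≡21.
527 = 1 + 2 + 4 + 8 + 512, so 11^527 ≡ 11·21·41·81·21 ≡ 71 (mod 100).

71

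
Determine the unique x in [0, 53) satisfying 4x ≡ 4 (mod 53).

The inverse of 4 mod 53 is 40 (since 4·40 = 160 ≡ 1).
So x ≡ 40·4 = 160 ≡ 1 (mod 53).

1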